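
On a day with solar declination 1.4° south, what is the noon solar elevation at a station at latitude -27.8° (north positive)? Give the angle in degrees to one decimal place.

At local solar noon the hour angle is zero, so the elevation is 90° − |φ − δ| = 90° − |-27.8° − (-1.4°)| = 90° − 26.4° = 63.6°.

63.6°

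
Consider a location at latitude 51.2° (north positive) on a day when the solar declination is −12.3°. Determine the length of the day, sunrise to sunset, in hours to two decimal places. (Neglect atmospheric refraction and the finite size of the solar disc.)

9.90 hours

cos H_s = −tan(51.2°) · tan(-12.3°) = 0.2712, so H_s = arccos(0.2712) = 74.26°.
Day length = 2 H_s / 15° h⁻¹ = 148.52° / 15 = 9.901 h.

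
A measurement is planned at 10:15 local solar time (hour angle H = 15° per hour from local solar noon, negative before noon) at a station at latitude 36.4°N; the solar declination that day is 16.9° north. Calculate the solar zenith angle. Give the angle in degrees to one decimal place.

Hour angle H = 15° × (10.25 − 12) = -26.25°.
cos θ_z = sin φ sin δ + cos φ cos δ cos H = (0.5934)(0.2907) + (0.8049)(0.9568)(0.8969) = 0.8632.
θ_z = arccos(0.8632) = 30.32°.

30.3°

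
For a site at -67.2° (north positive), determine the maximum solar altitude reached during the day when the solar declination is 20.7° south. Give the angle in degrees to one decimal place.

At local solar noon the hour angle is zero, so the elevation is 90° − |φ − δ| = 90° − |-67.2° − (-20.7°)| = 90° − 46.5° = 43.5°.

43.5°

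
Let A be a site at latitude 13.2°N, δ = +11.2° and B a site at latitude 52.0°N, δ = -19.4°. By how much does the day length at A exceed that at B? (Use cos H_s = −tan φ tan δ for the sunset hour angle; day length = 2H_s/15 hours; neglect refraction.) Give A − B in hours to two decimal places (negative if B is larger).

A: H_s = arccos(−tan 13.2° · tan 11.2°) = 92.66°, so 2H_s/15 = 12.3547 h.
B: H_s = arccos(−tan 52.0° · tan -19.4°) = 63.21°, so 2H_s/15 = 8.4280 h.
A − B = 12.3547 − 8.4280 = 3.9267 h.

+3.93 h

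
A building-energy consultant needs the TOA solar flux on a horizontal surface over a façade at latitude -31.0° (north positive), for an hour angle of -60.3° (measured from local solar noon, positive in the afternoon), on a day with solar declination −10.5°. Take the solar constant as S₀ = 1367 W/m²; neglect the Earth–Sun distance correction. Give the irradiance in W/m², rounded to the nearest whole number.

cos θ_z = sin(-31.0°) sin(-10.5°) + cos(-31.0°) cos(-10.5°) cos(-60.30°) = 0.0939 + 0.4176 = 0.5115.
Top-of-atmosphere irradiance = S₀ cos θ_z = 1367 × 0.5115 = 699.22 W/m².

699 W/m²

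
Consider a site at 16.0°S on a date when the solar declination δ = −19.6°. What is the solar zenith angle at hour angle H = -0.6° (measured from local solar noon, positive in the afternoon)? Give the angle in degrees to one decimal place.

3.6°

cos θ_z = sin φ sin δ + cos φ cos δ cos H = (-0.2756)(-0.3355) + (0.9613)(0.9421)(0.9999) = 0.9980.
θ_z = arccos(0.9980) = 3.62°.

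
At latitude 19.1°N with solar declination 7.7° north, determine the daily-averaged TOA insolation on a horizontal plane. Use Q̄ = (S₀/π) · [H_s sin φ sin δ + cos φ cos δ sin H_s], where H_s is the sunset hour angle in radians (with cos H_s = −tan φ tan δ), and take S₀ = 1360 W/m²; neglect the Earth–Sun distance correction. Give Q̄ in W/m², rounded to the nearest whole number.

436 W/m²

The sunset hour angle satisfies cos H_s = −tan φ tan δ = -0.0468, giving H_s = 92.68°. In radians, H_s = 1.6176.
H_s sin φ sin δ = 1.6176 × 0.3272 × 0.1340 = 0.0709.
cos φ cos δ sin H_s = 0.9449 × 0.9910 × 0.9989 = 0.9354.
Q̄ = (1360/π) × (0.0709 + 0.9354) = 432.90 × 1.0063 = 435.63 W/m².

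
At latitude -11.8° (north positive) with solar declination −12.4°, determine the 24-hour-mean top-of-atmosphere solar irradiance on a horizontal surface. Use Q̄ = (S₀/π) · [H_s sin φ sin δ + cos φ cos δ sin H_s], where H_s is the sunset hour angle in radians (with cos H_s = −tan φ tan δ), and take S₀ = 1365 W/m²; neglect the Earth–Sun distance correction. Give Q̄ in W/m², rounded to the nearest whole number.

cos H_s = −tan(-11.8°) · tan(-12.4°) = -0.0459, so H_s = arccos(-0.0459) = 92.63°. In radians, H_s = 1.6167.
H_s sin φ sin δ = 1.6167 × -0.2045 × -0.2147 = 0.0710.
cos φ cos δ sin H_s = 0.9789 × 0.9767 × 0.9989 = 0.9550.
Q̄ = (1365/π) × (0.0710 + 0.9550) = 434.49 × 1.0260 = 445.79 W/m².

446 W/m²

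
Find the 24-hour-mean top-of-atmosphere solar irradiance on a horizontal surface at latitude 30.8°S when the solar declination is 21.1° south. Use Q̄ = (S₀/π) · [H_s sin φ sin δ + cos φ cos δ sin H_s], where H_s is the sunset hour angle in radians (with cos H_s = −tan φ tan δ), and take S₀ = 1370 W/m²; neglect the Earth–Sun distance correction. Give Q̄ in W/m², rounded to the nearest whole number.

485 W/m²

The sunset hour angle satisfies cos H_s = −tan φ tan δ = -0.2300, giving H_s = 103.30°. In radians, H_s = 1.8029.
H_s sin φ sin δ = 1.8029 × -0.5120 × -0.3600 = 0.3323.
cos φ cos δ sin H_s = 0.8590 × 0.9330 × 0.9732 = 0.7800.
Q̄ = (1370/π) × (0.3323 + 0.7800) = 436.08 × 1.1123 = 485.05 W/m².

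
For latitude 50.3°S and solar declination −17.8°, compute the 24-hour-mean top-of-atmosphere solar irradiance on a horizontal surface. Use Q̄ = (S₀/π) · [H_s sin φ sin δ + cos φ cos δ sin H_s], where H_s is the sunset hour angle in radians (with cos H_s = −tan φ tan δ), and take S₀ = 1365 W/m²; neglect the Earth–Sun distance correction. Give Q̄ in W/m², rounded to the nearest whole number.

445 W/m²

The sunset hour angle satisfies cos H_s = −tan φ tan δ = -0.3867, giving H_s = 112.75°. In radians, H_s = 1.9679.
H_s sin φ sin δ = 1.9679 × -0.7694 × -0.3057 = 0.4629.
cos φ cos δ sin H_s = 0.6388 × 0.9521 × 0.9222 = 0.5609.
Q̄ = (1365/π) × (0.4629 + 0.5609) = 434.49 × 1.0238 = 444.83 W/m².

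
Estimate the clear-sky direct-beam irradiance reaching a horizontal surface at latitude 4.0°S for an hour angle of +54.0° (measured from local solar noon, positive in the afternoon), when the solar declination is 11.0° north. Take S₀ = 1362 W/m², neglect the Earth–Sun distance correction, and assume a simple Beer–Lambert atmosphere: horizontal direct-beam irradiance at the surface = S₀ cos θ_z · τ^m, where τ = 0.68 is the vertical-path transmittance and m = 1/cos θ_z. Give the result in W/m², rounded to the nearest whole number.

cos θ_z = sin(-4.0°) sin(11.0°) + cos(-4.0°) cos(11.0°) cos(54.00°) = -0.0133 + 0.5756 = 0.5623.
Air mass m = 1/cos θ_z = 1/0.5623 = 1.778; τ^m = 0.68^1.778 = 0.5037.
Surface direct beam = 1362 × 0.5623 × 0.5037 = 385.76 W/m².

386 W/m²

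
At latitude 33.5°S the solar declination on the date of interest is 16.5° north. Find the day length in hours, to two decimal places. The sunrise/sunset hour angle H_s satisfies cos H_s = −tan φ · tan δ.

10.49 hours

The sunset hour angle satisfies cos H_s = −tan φ tan δ = 0.1961, giving H_s = 78.69°.
Day length = 2 H_s / 15° h⁻¹ = 157.38° / 15 = 10.492 h.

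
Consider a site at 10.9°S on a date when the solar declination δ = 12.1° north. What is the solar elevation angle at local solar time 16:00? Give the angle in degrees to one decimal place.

Hour angle H = 15° × (16 − 12) = 60.00°.
With φ = -10.9°, δ = 12.1°, H = 60.00°: sin φ sin δ = -0.0396, cos φ cos δ cos H = 0.4801, so cos θ_z = 0.4405.
θ_z = arccos(0.4405) = 63.86°, so the elevation is 90° − 63.86° = 26.14°.

26.1°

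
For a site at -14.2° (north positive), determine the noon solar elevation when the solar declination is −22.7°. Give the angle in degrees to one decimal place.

81.5°

At local solar noon the hour angle is zero, so the elevation is 90° − |φ − δ| = 90° − |-14.2° − (-22.7°)| = 90° − 8.5° = 81.5°.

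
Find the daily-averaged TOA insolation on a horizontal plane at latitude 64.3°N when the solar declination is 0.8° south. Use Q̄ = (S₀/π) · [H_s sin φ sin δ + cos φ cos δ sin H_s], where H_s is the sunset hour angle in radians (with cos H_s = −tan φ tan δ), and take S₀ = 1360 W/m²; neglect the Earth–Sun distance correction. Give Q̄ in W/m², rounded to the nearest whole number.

179 W/m²

The sunset hour angle satisfies cos H_s = −tan φ tan δ = 0.0290, giving H_s = 88.34°. In radians, H_s = 1.5418.
H_s sin φ sin δ = 1.5418 × 0.9011 × -0.0140 = -0.0195.
cos φ cos δ sin H_s = 0.4337 × 0.9999 × 0.9996 = 0.4335.
Q̄ = (1360/π) × (-0.0195 + 0.4335) = 432.90 × 0.4140 = 179.22 W/m².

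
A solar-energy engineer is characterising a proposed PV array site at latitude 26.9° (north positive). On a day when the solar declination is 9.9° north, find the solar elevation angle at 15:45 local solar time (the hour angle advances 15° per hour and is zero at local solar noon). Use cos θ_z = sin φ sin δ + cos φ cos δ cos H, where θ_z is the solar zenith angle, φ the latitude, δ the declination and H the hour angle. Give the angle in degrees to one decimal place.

Hour angle H = 15° × (15.75 − 12) = 56.25°.
With φ = 26.9°, δ = 9.9°, H = 56.25°: sin φ sin δ = 0.0778, cos φ cos δ cos H = 0.4881, so cos θ_z = 0.5659.
θ_z = arccos(0.5659) = 55.54°, so the elevation is 90° − 55.54° = 34.46°.

34.5°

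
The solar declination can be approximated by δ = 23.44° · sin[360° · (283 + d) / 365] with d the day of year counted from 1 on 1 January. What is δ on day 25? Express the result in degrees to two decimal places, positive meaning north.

-19.48°

360 × (283 + 25) / 365 = 303.781°; sin(303.781°) = -0.8312.
δ = 23.44 × -0.8312 = -19.483° ≈ -19.48°.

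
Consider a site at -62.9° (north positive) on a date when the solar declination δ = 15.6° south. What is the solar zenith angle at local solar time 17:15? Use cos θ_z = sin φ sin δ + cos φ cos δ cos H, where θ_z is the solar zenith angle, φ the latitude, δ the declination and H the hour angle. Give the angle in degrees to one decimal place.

71.0°

Hour angle H = 15° × (17.25 − 12) = 78.75°.
cos θ_z = sin φ sin δ + cos φ cos δ cos H = (-0.8902)(-0.2689) + (0.4555)(0.9632)(0.1951) = 0.3250.
θ_z = arccos(0.3250) = 71.03°.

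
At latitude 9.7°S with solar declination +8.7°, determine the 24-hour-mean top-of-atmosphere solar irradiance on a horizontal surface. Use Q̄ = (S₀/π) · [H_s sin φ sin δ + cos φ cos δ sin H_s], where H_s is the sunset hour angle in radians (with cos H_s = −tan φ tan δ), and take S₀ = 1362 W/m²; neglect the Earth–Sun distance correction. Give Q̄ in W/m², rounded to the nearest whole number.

cos H_s = −tan(-9.7°) · tan(8.7°) = 0.0262, so H_s = arccos(0.0262) = 88.50°. In radians, H_s = 1.5446.
H_s sin φ sin δ = 1.5446 × -0.1685 × 0.1513 = -0.0394.
cos φ cos δ sin H_s = 0.9857 × 0.9885 × 0.9997 = 0.9741.
Q̄ = (1362/π) × (-0.0394 + 0.9741) = 433.54 × 0.9347 = 405.23 W/m².

405 W/m²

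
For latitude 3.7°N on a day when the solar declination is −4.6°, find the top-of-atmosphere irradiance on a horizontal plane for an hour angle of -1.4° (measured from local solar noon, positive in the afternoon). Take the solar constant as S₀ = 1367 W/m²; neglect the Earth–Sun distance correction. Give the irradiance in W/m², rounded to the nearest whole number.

1352 W/m²

cos θ_z = sin φ sin δ + cos φ cos δ cos H = (0.0645)(-0.0802) + (0.9979)(0.9968)(0.9997) = 0.9892.
Top-of-atmosphere irradiance = S₀ cos θ_z = 1367 × 0.9892 = 1352.24 W/m².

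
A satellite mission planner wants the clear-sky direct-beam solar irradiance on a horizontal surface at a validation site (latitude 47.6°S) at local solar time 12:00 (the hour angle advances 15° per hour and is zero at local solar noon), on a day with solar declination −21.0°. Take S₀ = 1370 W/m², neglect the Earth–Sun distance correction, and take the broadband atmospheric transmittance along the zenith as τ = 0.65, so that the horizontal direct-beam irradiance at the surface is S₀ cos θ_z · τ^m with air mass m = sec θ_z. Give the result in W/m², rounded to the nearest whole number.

757 W/m²

Hour angle H = 15° × (12 − 12) = 0.00°.
cos θ_z = sin(-47.6°) sin(-21.0°) + cos(-47.6°) cos(-21.0°) cos(0.00°) = 0.2646 + 0.6295 = 0.8941.
Air mass m = 1/cos θ_z = 1/0.8941 = 1.118; τ^m = 0.65^1.118 = 0.6178.
Surface direct beam = 1370 × 0.8941 × 0.6178 = 756.75 W/m².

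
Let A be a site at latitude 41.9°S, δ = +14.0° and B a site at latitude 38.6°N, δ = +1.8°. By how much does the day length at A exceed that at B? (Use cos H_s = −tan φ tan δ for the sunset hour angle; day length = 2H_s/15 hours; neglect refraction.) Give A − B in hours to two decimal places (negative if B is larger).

-1.92 h

A: H_s = arccos(−tan -41.9° · tan 14.0°) = 77.07°, so 2H_s/15 = 10.2760 h.
B: H_s = arccos(−tan 38.6° · tan 1.8°) = 91.44°, so 2H_s/15 = 12.1920 h.
A − B = 10.2760 − 12.1920 = -1.9160 h.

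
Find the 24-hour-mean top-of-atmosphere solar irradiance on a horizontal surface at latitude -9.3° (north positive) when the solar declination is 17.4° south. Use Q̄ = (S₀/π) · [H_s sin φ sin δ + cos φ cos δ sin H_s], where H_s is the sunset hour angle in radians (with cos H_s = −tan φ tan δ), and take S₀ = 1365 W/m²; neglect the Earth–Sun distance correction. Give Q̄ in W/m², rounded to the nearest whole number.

443 W/m²

The sunset hour angle satisfies cos H_s = −tan φ tan δ = -0.0513, giving H_s = 92.94°. In radians, H_s = 1.6221.
H_s sin φ sin δ = 1.6221 × -0.1616 × -0.2990 = 0.0784.
cos φ cos δ sin H_s = 0.9869 × 0.9542 × 0.9987 = 0.9405.
Q̄ = (1365/π) × (0.0784 + 0.9405) = 434.49 × 1.0189 = 442.70 W/m².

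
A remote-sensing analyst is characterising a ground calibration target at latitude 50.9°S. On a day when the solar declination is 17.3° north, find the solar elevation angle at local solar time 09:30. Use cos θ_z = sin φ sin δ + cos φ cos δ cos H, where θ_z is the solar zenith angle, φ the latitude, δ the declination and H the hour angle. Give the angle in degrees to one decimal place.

14.3°

Hour angle H = 15° × (9.5 − 12) = -37.50°.
cos θ_z = sin(-50.9°) sin(17.3°) + cos(-50.9°) cos(17.3°) cos(-37.50°) = -0.2308 + 0.4777 = 0.2469.
θ_z = arccos(0.2469) = 75.71°, so the elevation is 90° − 75.71° = 14.29°.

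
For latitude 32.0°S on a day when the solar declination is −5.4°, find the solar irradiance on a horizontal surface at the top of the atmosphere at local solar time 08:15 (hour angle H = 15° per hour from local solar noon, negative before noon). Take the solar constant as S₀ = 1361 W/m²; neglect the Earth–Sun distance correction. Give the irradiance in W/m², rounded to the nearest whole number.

706 W/m²

Hour angle H = 15° × (8.25 − 12) = -56.25°.
cos θ_z = sin(-32.0°) sin(-5.4°) + cos(-32.0°) cos(-5.4°) cos(-56.25°) = 0.0499 + 0.4691 = 0.5190.
Top-of-atmosphere irradiance = S₀ cos θ_z = 1361 × 0.5190 = 706.36 W/m².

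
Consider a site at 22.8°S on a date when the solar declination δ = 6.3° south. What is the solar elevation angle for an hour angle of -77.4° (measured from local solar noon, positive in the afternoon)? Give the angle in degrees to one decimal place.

14.0°

cos θ_z = sin φ sin δ + cos φ cos δ cos H = (-0.3875)(-0.1097) + (0.9219)(0.9940)(0.2181) = 0.2424.
θ_z = arccos(0.2424) = 75.97°, so the elevation is 90° − 75.97° = 14.03°.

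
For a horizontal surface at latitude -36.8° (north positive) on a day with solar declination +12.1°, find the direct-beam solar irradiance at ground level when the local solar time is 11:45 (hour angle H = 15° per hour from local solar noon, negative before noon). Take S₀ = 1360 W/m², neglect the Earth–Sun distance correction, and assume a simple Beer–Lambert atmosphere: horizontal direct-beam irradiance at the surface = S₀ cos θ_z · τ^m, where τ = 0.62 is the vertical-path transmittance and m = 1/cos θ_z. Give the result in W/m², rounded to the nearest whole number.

Hour angle H = 15° × (11.75 − 12) = -3.75°.
cos θ_z = sin(-36.8°) sin(12.1°) + cos(-36.8°) cos(12.1°) cos(-3.75°) = -0.1256 + 0.7813 = 0.6557.
Air mass m = 1/cos θ_z = 1/0.6557 = 1.525; τ^m = 0.62^1.525 = 0.4824.
Surface direct beam = 1360 × 0.6557 × 0.4824 = 430.18 W/m².

430 W/m²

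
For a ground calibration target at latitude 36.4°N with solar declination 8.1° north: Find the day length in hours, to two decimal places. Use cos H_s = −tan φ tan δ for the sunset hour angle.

−tan φ tan δ = −(0.7373)(0.1423) = -0.1049; H_s = arccos(-0.1049) = 96.02°.
Day length = 2 H_s / 15° h⁻¹ = 192.04° / 15 = 12.803 h.

12.80 hours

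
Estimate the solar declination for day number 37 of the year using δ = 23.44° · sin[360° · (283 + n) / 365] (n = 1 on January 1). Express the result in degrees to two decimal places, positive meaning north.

360 × (283 + 37) / 365 = 315.616°; sin(315.616°) = -0.6995.
δ = 23.44 × -0.6995 = -16.396° ≈ -16.40°.

-16.40°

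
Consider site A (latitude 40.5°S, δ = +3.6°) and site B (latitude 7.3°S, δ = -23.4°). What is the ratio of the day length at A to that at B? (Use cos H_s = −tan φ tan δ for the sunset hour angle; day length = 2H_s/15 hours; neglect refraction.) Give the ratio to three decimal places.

0.933

A: H_s = arccos(−tan -40.5° · tan 3.6°) = 86.92°, so 2H_s/15 = 11.5893 h.
B: H_s = arccos(−tan -7.3° · tan -23.4°) = 93.18°, so 2H_s/15 = 12.4240 h.
Ratio A/B = 11.5893 / 12.4240 = 0.9328.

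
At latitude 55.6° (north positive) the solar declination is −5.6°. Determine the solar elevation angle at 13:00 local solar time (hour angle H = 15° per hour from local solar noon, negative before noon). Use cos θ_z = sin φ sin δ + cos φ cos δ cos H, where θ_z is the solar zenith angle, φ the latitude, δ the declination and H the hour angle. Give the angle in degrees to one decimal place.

27.6°

Hour angle H = 15° × (13 − 12) = 15.00°.
With φ = 55.6°, δ = -5.6°, H = 15.00°: sin φ sin δ = -0.0805, cos φ cos δ cos H = 0.5431, so cos θ_z = 0.4626.
θ_z = arccos(0.4626) = 62.44°, so the elevation is 90° − 62.44° = 27.56°.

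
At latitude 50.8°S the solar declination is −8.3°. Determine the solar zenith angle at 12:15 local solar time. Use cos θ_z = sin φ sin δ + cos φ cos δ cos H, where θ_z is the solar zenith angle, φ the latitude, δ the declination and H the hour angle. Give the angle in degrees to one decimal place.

Hour angle H = 15° × (12.25 − 12) = 3.75°.
cos θ_z = sin(-50.8°) sin(-8.3°) + cos(-50.8°) cos(-8.3°) cos(3.75°) = 0.1119 + 0.6241 = 0.7360.
θ_z = arccos(0.7360) = 42.61°.

42.6°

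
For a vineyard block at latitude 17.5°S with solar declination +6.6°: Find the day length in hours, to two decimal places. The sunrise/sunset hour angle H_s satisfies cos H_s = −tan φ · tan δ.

11.72 hours

cos H_s = −tan(-17.5°) · tan(6.6°) = 0.0365, so H_s = arccos(0.0365) = 87.91°.
Day length = 2 H_s / 15° h⁻¹ = 175.82° / 15 = 11.721 h.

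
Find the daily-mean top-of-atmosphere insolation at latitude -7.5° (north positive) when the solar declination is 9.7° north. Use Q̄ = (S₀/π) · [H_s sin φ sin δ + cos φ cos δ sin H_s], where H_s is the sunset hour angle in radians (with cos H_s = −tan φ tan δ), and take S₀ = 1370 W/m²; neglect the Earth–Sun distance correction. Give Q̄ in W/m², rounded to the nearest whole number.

411 W/m²

−tan φ tan δ = −(-0.1317)(0.1709) = 0.0225; H_s = arccos(0.0225) = 88.71°. In radians, H_s = 1.5483.
H_s sin φ sin δ = 1.5483 × -0.1305 × 0.1685 = -0.0340.
cos φ cos δ sin H_s = 0.9914 × 0.9857 × 0.9997 = 0.9769.
Q̄ = (1370/π) × (-0.0340 + 0.9769) = 436.08 × 0.9429 = 411.18 W/m².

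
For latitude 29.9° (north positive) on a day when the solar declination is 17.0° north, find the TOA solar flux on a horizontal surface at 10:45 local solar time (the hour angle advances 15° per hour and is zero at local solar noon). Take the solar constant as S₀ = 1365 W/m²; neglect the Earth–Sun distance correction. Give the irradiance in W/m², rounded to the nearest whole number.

1270 W/m²

Hour angle H = 15° × (10.75 − 12) = -18.75°.
cos θ_z = sin(29.9°) sin(17.0°) + cos(29.9°) cos(17.0°) cos(-18.75°) = 0.1457 + 0.7850 = 0.9307.
Top-of-atmosphere irradiance = S₀ cos θ_z = 1365 × 0.9307 = 1270.41 W/m².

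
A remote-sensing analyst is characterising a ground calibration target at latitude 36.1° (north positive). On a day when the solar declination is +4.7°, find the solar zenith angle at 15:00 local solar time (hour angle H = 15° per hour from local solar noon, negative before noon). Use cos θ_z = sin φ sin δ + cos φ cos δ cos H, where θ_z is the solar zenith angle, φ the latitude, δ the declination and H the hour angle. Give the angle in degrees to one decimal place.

51.9°

Hour angle H = 15° × (15 − 12) = 45.00°.
cos θ_z = sin φ sin δ + cos φ cos δ cos H = (0.5892)(0.0819) + (0.8080)(0.9966)(0.7071) = 0.6176.
θ_z = arccos(0.6176) = 51.86°.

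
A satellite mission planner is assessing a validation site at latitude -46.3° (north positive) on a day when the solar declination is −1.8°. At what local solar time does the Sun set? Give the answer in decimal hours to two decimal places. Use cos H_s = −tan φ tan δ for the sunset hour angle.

−tan φ tan δ = −(-1.0464)(-0.0314) = -0.0329; H_s = arccos(-0.0329) = 91.89°.
Sunset is at 12 + H_s/15 = 12 + 6.126 = 18.126 h local solar time.

18.13 h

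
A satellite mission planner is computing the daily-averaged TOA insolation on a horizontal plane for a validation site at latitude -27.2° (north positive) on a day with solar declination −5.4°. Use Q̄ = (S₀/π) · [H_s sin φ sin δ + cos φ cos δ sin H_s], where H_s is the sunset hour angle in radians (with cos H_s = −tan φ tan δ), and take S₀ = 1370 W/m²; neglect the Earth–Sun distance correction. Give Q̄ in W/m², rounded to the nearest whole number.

cos H_s = −tan(-27.2°) · tan(-5.4°) = -0.0486, so H_s = arccos(-0.0486) = 92.79°. In radians, H_s = 1.6195.
H_s sin φ sin δ = 1.6195 × -0.4571 × -0.0941 = 0.0697.
cos φ cos δ sin H_s = 0.8894 × 0.9956 × 0.9988 = 0.8844.
Q̄ = (1370/π) × (0.0697 + 0.8844) = 436.08 × 0.9541 = 416.06 W/m².

416 W/m²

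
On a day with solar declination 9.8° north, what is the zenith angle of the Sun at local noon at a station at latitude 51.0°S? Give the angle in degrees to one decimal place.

At local solar noon the hour angle is zero, so the zenith angle is |φ − δ| = |-51.0° − (9.8°)| = 60.8°.

60.8°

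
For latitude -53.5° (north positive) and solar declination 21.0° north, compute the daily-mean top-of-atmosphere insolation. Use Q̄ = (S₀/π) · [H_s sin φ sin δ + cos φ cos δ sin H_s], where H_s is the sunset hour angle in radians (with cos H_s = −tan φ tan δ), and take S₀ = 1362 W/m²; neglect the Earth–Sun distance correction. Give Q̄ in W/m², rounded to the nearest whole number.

78 W/m²

The sunset hour angle satisfies cos H_s = −tan φ tan δ = 0.5188, giving H_s = 58.75°. In radians, H_s = 1.0254.
H_s sin φ sin δ = 1.0254 × -0.8039 × 0.3584 = -0.2954.
cos φ cos δ sin H_s = 0.5948 × 0.9336 × 0.8549 = 0.4747.
Q̄ = (1362/π) × (-0.2954 + 0.4747) = 433.54 × 0.1793 = 77.73 W/m².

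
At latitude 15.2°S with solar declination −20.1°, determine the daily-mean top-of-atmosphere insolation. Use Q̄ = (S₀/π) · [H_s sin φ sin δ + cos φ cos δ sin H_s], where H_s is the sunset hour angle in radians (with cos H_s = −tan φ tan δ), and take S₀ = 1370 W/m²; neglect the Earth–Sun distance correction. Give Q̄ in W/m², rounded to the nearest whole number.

459 W/m²

−tan φ tan δ = −(-0.2717)(-0.3659) = -0.0994; H_s = arccos(-0.0994) = 95.70°. In radians, H_s = 1.6703.
H_s sin φ sin δ = 1.6703 × -0.2622 × -0.3437 = 0.1505.
cos φ cos δ sin H_s = 0.9650 × 0.9391 × 0.9951 = 0.9018.
Q̄ = (1370/π) × (0.1505 + 0.9018) = 436.08 × 1.0523 = 458.89 W/m².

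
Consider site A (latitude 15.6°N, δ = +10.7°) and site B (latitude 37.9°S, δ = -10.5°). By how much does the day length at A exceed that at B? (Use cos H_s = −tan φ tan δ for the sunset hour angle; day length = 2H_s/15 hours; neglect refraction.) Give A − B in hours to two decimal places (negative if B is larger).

A: H_s = arccos(−tan 15.6° · tan 10.7°) = 93.02°, so 2H_s/15 = 12.4027 h.
B: H_s = arccos(−tan -37.9° · tan -10.5°) = 98.30°, so 2H_s/15 = 13.1067 h.
A − B = 12.4027 − 13.1067 = -0.7040 h.

-0.70 h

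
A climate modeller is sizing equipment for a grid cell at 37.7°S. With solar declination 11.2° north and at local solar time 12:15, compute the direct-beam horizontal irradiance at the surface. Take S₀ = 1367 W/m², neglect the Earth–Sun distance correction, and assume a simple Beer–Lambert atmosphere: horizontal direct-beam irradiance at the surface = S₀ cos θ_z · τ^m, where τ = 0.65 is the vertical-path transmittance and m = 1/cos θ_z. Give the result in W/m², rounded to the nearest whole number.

465 W/m²

Hour angle H = 15° × (12.25 − 12) = 3.75°.
cos θ_z = sin φ sin δ + cos φ cos δ cos H = (-0.6115)(0.1942) + (0.7912)(0.9810)(0.9979) = 0.6558.
Air mass m = 1/cos θ_z = 1/0.6558 = 1.525; τ^m = 0.65^1.525 = 0.5184.
Surface direct beam = 1367 × 0.6558 × 0.5184 = 464.73 W/m².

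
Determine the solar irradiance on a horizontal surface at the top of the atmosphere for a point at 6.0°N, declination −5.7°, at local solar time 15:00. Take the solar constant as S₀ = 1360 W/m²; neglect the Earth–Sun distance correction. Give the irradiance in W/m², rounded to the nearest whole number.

Hour angle H = 15° × (15 − 12) = 45.00°.
cos θ_z = sin(6.0°) sin(-5.7°) + cos(6.0°) cos(-5.7°) cos(45.00°) = -0.0104 + 0.6998 = 0.6894.
Top-of-atmosphere irradiance = S₀ cos θ_z = 1360 × 0.6894 = 937.58 W/m².

938 W/m²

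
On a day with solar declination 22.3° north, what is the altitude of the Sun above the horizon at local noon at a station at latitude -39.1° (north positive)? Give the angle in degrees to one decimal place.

At local solar noon the hour angle is zero, so the elevation is 90° − |φ − δ| = 90° − |-39.1° − (22.3°)| = 90° − 61.4° = 28.6°.

28.6°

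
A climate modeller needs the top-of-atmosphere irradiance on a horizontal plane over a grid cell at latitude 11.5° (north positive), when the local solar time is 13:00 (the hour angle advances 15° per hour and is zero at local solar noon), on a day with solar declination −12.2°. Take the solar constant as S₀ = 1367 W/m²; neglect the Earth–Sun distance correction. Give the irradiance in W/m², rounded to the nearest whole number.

Hour angle H = 15° × (13 − 12) = 15.00°.
cos θ_z = sin(11.5°) sin(-12.2°) + cos(11.5°) cos(-12.2°) cos(15.00°) = -0.0421 + 0.9252 = 0.8831.
Top-of-atmosphere irradiance = S₀ cos θ_z = 1367 × 0.8831 = 1207.20 W/m².

1207 W/m²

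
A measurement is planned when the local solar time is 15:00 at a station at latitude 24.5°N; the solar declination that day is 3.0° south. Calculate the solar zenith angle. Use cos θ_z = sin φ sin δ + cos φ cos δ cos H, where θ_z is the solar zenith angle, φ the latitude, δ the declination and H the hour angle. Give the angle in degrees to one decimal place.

51.6°

Hour angle H = 15° × (15 − 12) = 45.00°.
cos θ_z = sin φ sin δ + cos φ cos δ cos H = (0.4147)(-0.0523) + (0.9100)(0.9986)(0.7071) = 0.6209.
θ_z = arccos(0.6209) = 51.62°.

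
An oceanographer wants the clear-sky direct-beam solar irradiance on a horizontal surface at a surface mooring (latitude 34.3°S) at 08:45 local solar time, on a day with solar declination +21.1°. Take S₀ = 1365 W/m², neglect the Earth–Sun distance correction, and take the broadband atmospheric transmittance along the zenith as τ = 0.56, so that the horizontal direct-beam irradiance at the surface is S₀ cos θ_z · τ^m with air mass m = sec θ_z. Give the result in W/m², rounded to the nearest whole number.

62 W/m²

Hour angle H = 15° × (8.75 − 12) = -48.75°.
cos θ_z = sin φ sin δ + cos φ cos δ cos H = (-0.5635)(0.3600) + (0.8261)(0.9330)(0.6593) = 0.3053.
Air mass m = 1/cos θ_z = 1/0.3053 = 3.275; τ^m = 0.56^3.275 = 0.1497.
Surface direct beam = 1365 × 0.3053 × 0.1497 = 62.39 W/m².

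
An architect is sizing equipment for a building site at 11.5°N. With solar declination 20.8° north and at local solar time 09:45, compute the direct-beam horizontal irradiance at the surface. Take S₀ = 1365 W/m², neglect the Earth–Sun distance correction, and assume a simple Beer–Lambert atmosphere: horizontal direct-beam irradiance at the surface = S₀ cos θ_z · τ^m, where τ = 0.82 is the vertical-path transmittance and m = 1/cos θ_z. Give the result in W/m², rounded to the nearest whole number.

Hour angle H = 15° × (9.75 − 12) = -33.75°.
cos θ_z = sin(11.5°) sin(20.8°) + cos(11.5°) cos(20.8°) cos(-33.75°) = 0.0708 + 0.7617 = 0.8325.
Air mass m = 1/cos θ_z = 1/0.8325 = 1.201; τ^m = 0.82^1.201 = 0.7879.
Surface direct beam = 1365 × 0.8325 × 0.7879 = 895.34 W/m².

895 W/m²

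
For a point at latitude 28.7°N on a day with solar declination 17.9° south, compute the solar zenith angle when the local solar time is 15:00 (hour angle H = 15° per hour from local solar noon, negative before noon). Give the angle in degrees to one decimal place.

Hour angle H = 15° × (15 − 12) = 45.00°.
cos θ_z = sin(28.7°) sin(-17.9°) + cos(28.7°) cos(-17.9°) cos(45.00°) = -0.1476 + 0.5902 = 0.4426.
θ_z = arccos(0.4426) = 63.73°.

63.7°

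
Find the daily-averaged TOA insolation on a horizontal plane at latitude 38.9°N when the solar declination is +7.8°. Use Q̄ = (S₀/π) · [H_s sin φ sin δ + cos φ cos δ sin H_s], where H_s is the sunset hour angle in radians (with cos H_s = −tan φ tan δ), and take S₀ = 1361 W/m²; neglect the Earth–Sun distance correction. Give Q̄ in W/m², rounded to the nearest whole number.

−tan φ tan δ = −(0.8069)(0.1370) = -0.1105; H_s = arccos(-0.1105) = 96.34°. In radians, H_s = 1.6815.
H_s sin φ sin δ = 1.6815 × 0.6280 × 0.1357 = 0.1433.
cos φ cos δ sin H_s = 0.7782 × 0.9907 × 0.9939 = 0.7663.
Q̄ = (1361/π) × (0.1433 + 0.7663) = 433.22 × 0.9096 = 394.06 W/m².

394 W/m²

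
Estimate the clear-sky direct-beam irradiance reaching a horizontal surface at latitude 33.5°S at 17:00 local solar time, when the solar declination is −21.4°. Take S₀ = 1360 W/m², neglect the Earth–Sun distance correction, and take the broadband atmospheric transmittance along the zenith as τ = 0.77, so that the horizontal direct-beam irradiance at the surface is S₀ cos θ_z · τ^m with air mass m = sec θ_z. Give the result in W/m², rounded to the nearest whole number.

286 W/m²

Hour angle H = 15° × (17 − 12) = 75.00°.
cos θ_z = sin φ sin δ + cos φ cos δ cos H = (-0.5519)(-0.3649) + (0.8339)(0.9311)(0.2588) = 0.4023.
Air mass m = 1/cos θ_z = 1/0.4023 = 2.486; τ^m = 0.77^2.486 = 0.5222.
Surface direct beam = 1360 × 0.4023 × 0.5222 = 285.71 W/m².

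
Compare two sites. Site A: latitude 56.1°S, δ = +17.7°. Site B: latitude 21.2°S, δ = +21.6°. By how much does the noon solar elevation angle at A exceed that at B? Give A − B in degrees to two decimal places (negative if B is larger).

A: 90° − |-56.1 − (17.7)| = 16.20°.
B: 90° − |-21.2 − (21.6)| = 47.20°.
A − B = 16.20 − 47.20 = -31.00°.

-31.00°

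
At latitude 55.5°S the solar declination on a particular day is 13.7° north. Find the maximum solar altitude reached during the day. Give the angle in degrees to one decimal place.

At local solar noon the hour angle is zero, so the elevation is 90° − |φ − δ| = 90° − |-55.5° − (13.7°)| = 90° − 69.2° = 20.8°.

20.8°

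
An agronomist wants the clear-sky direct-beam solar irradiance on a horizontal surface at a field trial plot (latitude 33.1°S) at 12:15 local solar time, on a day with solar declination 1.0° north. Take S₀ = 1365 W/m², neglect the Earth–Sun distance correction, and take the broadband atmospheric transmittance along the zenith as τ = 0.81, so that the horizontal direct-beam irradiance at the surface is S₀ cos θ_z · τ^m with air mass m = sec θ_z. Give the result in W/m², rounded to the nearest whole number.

874 W/m²

Hour angle H = 15° × (12.25 − 12) = 3.75°.
cos θ_z = sin(-33.1°) sin(1.0°) + cos(-33.1°) cos(1.0°) cos(3.75°) = -0.0095 + 0.8358 = 0.8263.
Air mass m = 1/cos θ_z = 1/0.8263 = 1.210; τ^m = 0.81^1.210 = 0.7749.
Surface direct beam = 1365 × 0.8263 × 0.7749 = 874.01 W/m².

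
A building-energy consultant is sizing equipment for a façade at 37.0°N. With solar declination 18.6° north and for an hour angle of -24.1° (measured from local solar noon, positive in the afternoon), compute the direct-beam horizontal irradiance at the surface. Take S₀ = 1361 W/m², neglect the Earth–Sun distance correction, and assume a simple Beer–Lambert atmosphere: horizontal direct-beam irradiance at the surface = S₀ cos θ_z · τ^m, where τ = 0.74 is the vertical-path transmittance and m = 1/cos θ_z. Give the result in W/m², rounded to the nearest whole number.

854 W/m²

With φ = 37.0°, δ = 18.6°, H = -24.10°: sin φ sin δ = 0.1920, cos φ cos δ cos H = 0.6909, so cos θ_z = 0.8829.
Air mass m = 1/cos θ_z = 1/0.8829 = 1.133; τ^m = 0.74^1.133 = 0.7110.
Surface direct beam = 1361 × 0.8829 × 0.7110 = 854.36 W/m².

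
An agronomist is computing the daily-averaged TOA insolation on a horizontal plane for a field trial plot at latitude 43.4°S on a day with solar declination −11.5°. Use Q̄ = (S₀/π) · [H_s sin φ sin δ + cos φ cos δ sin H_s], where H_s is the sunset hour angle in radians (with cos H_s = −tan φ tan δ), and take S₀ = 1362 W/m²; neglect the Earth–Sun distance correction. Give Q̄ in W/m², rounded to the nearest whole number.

408 W/m²

−tan φ tan δ = −(-0.9457)(-0.2035) = -0.1924; H_s = arccos(-0.1924) = 101.09°. In radians, H_s = 1.7644.
H_s sin φ sin δ = 1.7644 × -0.6871 × -0.1994 = 0.2417.
cos φ cos δ sin H_s = 0.7266 × 0.9799 × 0.9813 = 0.6987.
Q̄ = (1362/π) × (0.2417 + 0.6987) = 433.54 × 0.9404 = 407.70 W/m².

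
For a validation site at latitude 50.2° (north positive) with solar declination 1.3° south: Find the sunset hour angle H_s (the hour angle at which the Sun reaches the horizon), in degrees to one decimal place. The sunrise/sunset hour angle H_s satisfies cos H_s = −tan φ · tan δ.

cos H_s = −tan(50.2°) · tan(-1.3°) = 0.0272, so H_s = arccos(0.0272) = 88.44°.

88.4°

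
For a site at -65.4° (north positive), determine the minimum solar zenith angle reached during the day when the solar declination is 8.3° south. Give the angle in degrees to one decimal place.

At local solar noon the hour angle is zero, so the zenith angle is |φ − δ| = |-65.4° − (-8.3°)| = 57.1°.

57.1°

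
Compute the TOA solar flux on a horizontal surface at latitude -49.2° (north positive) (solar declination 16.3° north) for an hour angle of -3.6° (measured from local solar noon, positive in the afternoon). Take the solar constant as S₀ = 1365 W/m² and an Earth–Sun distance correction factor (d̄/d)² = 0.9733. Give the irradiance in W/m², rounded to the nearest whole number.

549 W/m²

With φ = -49.2°, δ = 16.3°, H = -3.60°: sin φ sin δ = -0.2125, cos φ cos δ cos H = 0.6259, so cos θ_z = 0.4134.
Top-of-atmosphere irradiance = S₀ (d̄/d)² cos θ_z = 1365 × 0.9733 × 0.4134 = 549.22 W/m².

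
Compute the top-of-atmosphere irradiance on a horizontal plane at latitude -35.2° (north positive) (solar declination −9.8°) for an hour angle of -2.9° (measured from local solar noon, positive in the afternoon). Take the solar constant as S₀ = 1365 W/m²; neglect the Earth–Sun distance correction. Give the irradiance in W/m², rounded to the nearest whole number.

1232 W/m²

With φ = -35.2°, δ = -9.8°, H = -2.90°: sin φ sin δ = 0.0981, cos φ cos δ cos H = 0.8042, so cos θ_z = 0.9023.
Top-of-atmosphere irradiance = S₀ cos θ_z = 1365 × 0.9023 = 1231.64 W/m².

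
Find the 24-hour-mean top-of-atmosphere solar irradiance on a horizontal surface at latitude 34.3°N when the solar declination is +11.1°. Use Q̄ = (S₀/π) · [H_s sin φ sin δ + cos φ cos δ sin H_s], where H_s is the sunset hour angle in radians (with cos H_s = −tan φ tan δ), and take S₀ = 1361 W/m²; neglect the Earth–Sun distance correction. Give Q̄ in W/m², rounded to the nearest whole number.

The sunset hour angle satisfies cos H_s = −tan φ tan δ = -0.1338, giving H_s = 97.69°. In radians, H_s = 1.7050.
H_s sin φ sin δ = 1.7050 × 0.5635 × 0.1925 = 0.1849.
cos φ cos δ sin H_s = 0.8261 × 0.9813 × 0.9910 = 0.8034.
Q̄ = (1361/π) × (0.1849 + 0.8034) = 433.22 × 0.9883 = 428.15 W/m².

428 W/m²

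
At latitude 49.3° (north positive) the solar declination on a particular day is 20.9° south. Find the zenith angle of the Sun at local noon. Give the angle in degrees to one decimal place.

70.2°

At local solar noon the hour angle is zero, so the zenith angle is |φ − δ| = |49.3° − (-20.9°)| = 70.2°.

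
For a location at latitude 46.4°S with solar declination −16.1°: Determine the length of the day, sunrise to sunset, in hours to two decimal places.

14.35 hours

cos H_s = −tan(-46.4°) · tan(-16.1°) = -0.3031, so H_s = arccos(-0.3031) = 107.64°.
Day length = 2 H_s / 15° h⁻¹ = 215.28° / 15 = 14.352 h.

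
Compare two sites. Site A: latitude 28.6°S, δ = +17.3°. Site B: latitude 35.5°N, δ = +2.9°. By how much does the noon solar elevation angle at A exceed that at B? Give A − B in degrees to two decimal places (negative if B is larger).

A: 90° − |-28.6 − (17.3)| = 44.10°.
B: 90° − |35.5 − (2.9)| = 57.40°.
A − B = 44.10 − 57.40 = -13.30°.

-13.30°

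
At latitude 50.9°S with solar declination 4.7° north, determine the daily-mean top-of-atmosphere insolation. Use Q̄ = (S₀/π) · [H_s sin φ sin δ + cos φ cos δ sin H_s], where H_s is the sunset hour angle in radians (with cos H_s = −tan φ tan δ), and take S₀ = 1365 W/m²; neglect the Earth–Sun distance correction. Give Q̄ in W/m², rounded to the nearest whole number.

−tan φ tan δ = −(-1.2305)(0.0822) = 0.1011; H_s = arccos(0.1011) = 84.20°. In radians, H_s = 1.4696.
H_s sin φ sin δ = 1.4696 × -0.7760 × 0.0819 = -0.0934.
cos φ cos δ sin H_s = 0.6307 × 0.9966 × 0.9949 = 0.6253.
Q̄ = (1365/π) × (-0.0934 + 0.6253) = 434.49 × 0.5319 = 231.11 W/m².

231 W/m²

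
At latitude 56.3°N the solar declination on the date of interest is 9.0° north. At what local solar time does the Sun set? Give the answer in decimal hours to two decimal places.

The sunset hour angle satisfies cos H_s = −tan φ tan δ = -0.2375, giving H_s = 103.74°.
Sunset is at 12 + H_s/15 = 12 + 6.916 = 18.916 h local solar time.

18.92 h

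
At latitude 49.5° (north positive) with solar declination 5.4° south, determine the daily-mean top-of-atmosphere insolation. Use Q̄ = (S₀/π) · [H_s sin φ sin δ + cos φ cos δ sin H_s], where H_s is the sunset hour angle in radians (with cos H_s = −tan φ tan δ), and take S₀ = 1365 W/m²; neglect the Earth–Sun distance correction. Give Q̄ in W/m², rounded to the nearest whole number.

234 W/m²

−tan φ tan δ = −(1.1708)(-0.0945) = 0.1106; H_s = arccos(0.1106) = 83.65°. In radians, H_s = 1.4600.
H_s sin φ sin δ = 1.4600 × 0.7604 × -0.0941 = -0.1045.
cos φ cos δ sin H_s = 0.6494 × 0.9956 × 0.9939 = 0.6426.
Q̄ = (1365/π) × (-0.1045 + 0.6426) = 434.49 × 0.5381 = 233.80 W/m².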